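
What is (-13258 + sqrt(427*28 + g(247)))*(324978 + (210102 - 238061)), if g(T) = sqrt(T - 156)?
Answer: -3937877902 + 297019*sqrt(11956 + sqrt(91)) ≈ -3.9054e+9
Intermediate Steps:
g(T) = sqrt(-156 + T)
(-13258 + sqrt(427*28 + g(247)))*(324978 + (210102 - 238061)) = (-13258 + sqrt(427*28 + sqrt(-156 + 247)))*(324978 + (210102 - 238061)) = (-13258 + sqrt(11956 + sqrt(91)))*(324978 - 27959) = (-13258 + sqrt(11956 + sqrt(91)))*297019 = -3937877902 + 297019*sqrt(11956 + sqrt(91))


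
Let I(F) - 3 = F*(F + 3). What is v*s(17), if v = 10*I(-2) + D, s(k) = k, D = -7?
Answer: 51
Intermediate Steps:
I(F) = 3 + F*(3 + F) (I(F) = 3 + F*(F + 3) = 3 + F*(3 + F))
v = 3 (v = 10*(3 + (-2)² + 3*(-2)) - 7 = 10*(3 + 4 - 6) - 7 = 10*1 - 7 = 10 - 7 = 3)
v*s(17) = 3*17 = 51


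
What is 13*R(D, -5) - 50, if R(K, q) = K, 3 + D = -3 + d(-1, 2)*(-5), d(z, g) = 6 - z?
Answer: -583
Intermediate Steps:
D = -41 (D = -3 + (-3 + (6 - 1*(-1))*(-5)) = -3 + (-3 + (6 + 1)*(-5)) = -3 + (-3 + 7*(-5)) = -3 + (-3 - 35) = -3 - 38 = -41)
13*R(D, -5) - 50 = 13*(-41) - 50 = -533 - 50 = -583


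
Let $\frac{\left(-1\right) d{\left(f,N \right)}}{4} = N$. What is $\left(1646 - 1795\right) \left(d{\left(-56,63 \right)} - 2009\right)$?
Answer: $336889$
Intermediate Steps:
$d{\left(f,N \right)} = - 4 N$
$\left(1646 - 1795\right) \left(d{\left(-56,63 \right)} - 2009\right) = \left(1646 - 1795\right) \left(\left(-4\right) 63 - 2009\right) = - 149 \left(-252 - 2009\right) = \left(-149\right) \left(-2261\right) = 336889$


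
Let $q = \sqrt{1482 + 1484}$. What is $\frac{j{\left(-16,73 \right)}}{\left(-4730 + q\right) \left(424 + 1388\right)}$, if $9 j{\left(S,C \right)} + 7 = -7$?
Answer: $\frac{16555}{91202220918} + \frac{7 \sqrt{2966}}{182404441836} \approx 1.8361 \cdot 10^{-7}$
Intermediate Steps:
$j{\left(S,C \right)} = - \frac{14}{9}$ ($j{\left(S,C \right)} = - \frac{7}{9} + \frac{1}{9} \left(-7\right) = - \frac{7}{9} - \frac{7}{9} = - \frac{14}{9}$)
$q = \sqrt{2966} \approx 54.461$
$\frac{j{\left(-16,73 \right)}}{\left(-4730 + q\right) \left(424 + 1388\right)} = - \frac{14}{9 \left(-4730 + \sqrt{2966}\right) \left(424 + 1388\right)} = - \frac{14}{9 \left(-4730 + \sqrt{2966}\right) 1812} = - \frac{14}{9 \left(-8570760 + 1812 \sqrt{2966}\right)}$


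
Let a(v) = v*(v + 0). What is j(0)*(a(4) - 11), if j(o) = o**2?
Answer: 0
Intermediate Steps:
a(v) = v**2 (a(v) = v*v = v**2)
j(0)*(a(4) - 11) = 0**2*(4**2 - 11) = 0*(16 - 11) = 0*5 = 0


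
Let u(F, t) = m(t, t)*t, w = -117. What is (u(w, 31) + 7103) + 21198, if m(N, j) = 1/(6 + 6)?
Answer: 339643/12 ≈ 28304.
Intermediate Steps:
m(N, j) = 1/12
u(F, t) = t/12
(u(w, 31) + 7103) + 21198 = ((1/12)*31 + 7103) + 21198 = (31/12 + 7103) + 21198 = 85267/12 + 21198 = 339643/12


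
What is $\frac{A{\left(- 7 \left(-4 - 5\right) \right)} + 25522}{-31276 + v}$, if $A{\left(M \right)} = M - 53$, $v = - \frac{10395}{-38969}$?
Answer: $- \frac{142136644}{174112007} \approx -0.81635$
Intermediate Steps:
$v = \frac{1485}{5567}$ ($v = \left(-10395\right) \left(- \frac{1}{38969}\right) = \frac{1485}{5567} \approx 0.26675$)
$A{\left(M \right)} = -53 + M$ ($A{\left(M \right)} = M - 53 = -53 + M$)
$\frac{A{\left(- 7 \left(-4 - 5\right) \right)} + 25522}{-31276 + v} = \frac{\left(-53 - 7 \left(-4 - 5\right)\right) + 25522}{-31276 + \frac{1485}{5567}} = \frac{\left(-53 - -63\right) + 25522}{- \frac{174112007}{5567}} = \left(\left(-53 + 63\right) + 25522\right) \left(- \frac{5567}{174112007}\right) = \left(10 + 25522\right) \left(- \frac{5567}{174112007}\right) = 25532 \left(- \frac{5567}{174112007}\right) = - \frac{142136644}{174112007}$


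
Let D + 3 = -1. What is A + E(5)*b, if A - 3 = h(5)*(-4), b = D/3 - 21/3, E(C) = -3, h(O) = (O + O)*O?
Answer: -172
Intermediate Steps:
D = -4 (D = -3 - 1 = -4)
h(O) = 2*O**2 (h(O) = (2*O)*O = 2*O**2)
b = -25/3 (b = -4/3 - 21/3 = -4*1/3 - 21*1/3 = -4/3 - 7 = -25/3 ≈ -8.3333)
A = -197 (A = 3 + (2*5**2)*(-4) = 3 + (2*25)*(-4) = 3 + 50*(-4) = 3 - 200 = -197)
A + E(5)*b = -197 - 3*(-25/3) = -197 + 25 = -172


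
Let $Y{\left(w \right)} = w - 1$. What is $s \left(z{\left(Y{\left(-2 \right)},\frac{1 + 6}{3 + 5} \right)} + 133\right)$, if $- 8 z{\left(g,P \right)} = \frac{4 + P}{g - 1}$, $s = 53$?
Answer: $\frac{1806611}{256} \approx 7057.1$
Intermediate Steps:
$Y{\left(w \right)} = -1 + w$
$z{\left(g,P \right)} = - \frac{4 + P}{8 \left(-1 + g\right)}$ ($z{\left(g,P \right)} = - \frac{\left(4 + P\right) \frac{1}{g - 1}}{8} = - \frac{\left(4 + P\right) \frac{1}{-1 + g}}{8} = - \frac{\frac{1}{-1 + g} \left(4 + P\right)}{8} = - \frac{4 + P}{8 \left(-1 + g\right)}$)
$s \left(z{\left(Y{\left(-2 \right)},\frac{1 + 6}{3 + 5} \right)} + 133\right) = 53 \left(\frac{-4 - \frac{1 + 6}{3 + 5}}{8 \left(-1 - 3\right)} + 133\right) = 53 \left(\frac{-4 - \frac{7}{8}}{8 \left(-1 - 3\right)} + 133\right) = 53 \left(\frac{-4 - 7 \cdot \frac{1}{8}}{8 \left(-4\right)} + 133\right) = 53 \left(\frac{1}{8} \left(- \frac{1}{4}\right) \left(-4 - \frac{7}{8}\right) + 133\right) = 53 \left(\frac{1}{8} \left(- \frac{1}{4}\right) \left(- \frac{39}{8}\right) + 133\right) = 53 \left(\frac{39}{256} + 133\right) = 53 \cdot \frac{34087}{256} = \frac{1806611}{256}$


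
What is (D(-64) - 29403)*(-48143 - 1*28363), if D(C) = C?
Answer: 2254402302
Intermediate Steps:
(D(-64) - 29403)*(-48143 - 1*28363) = (-64 - 29403)*(-48143 - 1*28363) = -29467*(-48143 - 28363) = -29467*(-76506) = 2254402302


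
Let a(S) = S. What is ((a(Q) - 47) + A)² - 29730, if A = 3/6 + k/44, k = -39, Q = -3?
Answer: -52642191/1936 ≈ -27191.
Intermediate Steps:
A = -17/44 (A = 3/6 - 39/44 = 3*(⅙) - 39*1/44 = ½ - 39/44 = -17/44 ≈ -0.38636)
((a(Q) - 47) + A)² - 29730 = ((-3 - 47) - 17/44)² - 29730 = (-50 - 17/44)² - 29730 = (-2217/44)² - 29730 = 4915089/1936 - 29730 = -52642191/1936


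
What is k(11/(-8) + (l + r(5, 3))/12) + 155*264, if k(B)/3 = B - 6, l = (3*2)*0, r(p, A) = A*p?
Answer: 327213/8 ≈ 40902.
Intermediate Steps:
l = 0 (l = 6*0 = 0)
k(B) = -18 + 3*B (k(B) = 3*(B - 6) = 3*(-6 + B) = -18 + 3*B)
k(11/(-8) + (l + r(5, 3))/12) + 155*264 = (-18 + 3*(11/(-8) + (0 + 3*5)/12)) + 155*264 = (-18 + 3*(11*(-⅛) + (0 + 15)*(1/12))) + 40920 = (-18 + 3*(-11/8 + 15*(1/12))) + 40920 = (-18 + 3*(-11/8 + 5/4)) + 40920 = (-18 + 3*(-⅛)) + 40920 = (-18 - 3/8) + 40920 = -147/8 + 40920 = 327213/8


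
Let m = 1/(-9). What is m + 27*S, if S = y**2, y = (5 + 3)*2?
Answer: 62207/9 ≈ 6911.9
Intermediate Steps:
m = -1/9 ≈ -0.11111
y = 16 (y = 8*2 = 16)
S = 256 (S = 16**2 = 256)
m + 27*S = -1/9 + 27*256 = -1/9 + 6912 = 62207/9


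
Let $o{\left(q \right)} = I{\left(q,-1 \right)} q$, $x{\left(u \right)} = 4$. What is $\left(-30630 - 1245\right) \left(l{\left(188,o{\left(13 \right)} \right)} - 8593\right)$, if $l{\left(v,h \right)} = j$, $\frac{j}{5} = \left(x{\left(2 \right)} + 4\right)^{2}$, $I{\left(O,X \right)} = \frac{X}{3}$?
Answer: $263701875$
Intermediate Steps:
$I{\left(O,X \right)} = \frac{X}{3}$ ($I{\left(O,X \right)} = X \frac{1}{3} = \frac{X}{3}$)
$o{\left(q \right)} = - \frac{q}{3}$ ($o{\left(q \right)} = \frac{1}{3} \left(-1\right) q = - \frac{q}{3}$)
$j = 320$ ($j = 5 \left(4 + 4\right)^{2} = 5 \cdot 8^{2} = 5 \cdot 64 = 320$)
$l{\left(v,h \right)} = 320$
$\left(-30630 - 1245\right) \left(l{\left(188,o{\left(13 \right)} \right)} - 8593\right) = \left(-30630 - 1245\right) \left(320 - 8593\right) = \left(-31875\right) \left(-8273\right) = 263701875$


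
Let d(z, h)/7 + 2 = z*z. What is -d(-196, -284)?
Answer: -268898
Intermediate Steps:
d(z, h) = -14 + 7*z² (d(z, h) = -14 + 7*(z*z) = -14 + 7*z²)
-d(-196, -284) = -(-14 + 7*(-196)²) = -(-14 + 7*38416) = -(-14 + 268912) = -1*268898 = -268898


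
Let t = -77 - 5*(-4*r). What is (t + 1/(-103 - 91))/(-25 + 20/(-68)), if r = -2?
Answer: 385883/83420 ≈ 4.6258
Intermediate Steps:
t = -117 (t = -77 - 5*(-4*(-2)) = -77 - 5*8 = -77 - 1*40 = -77 - 40 = -117)
(t + 1/(-103 - 91))/(-25 + 20/(-68)) = (-117 + 1/(-103 - 91))/(-25 + 20/(-68)) = (-117 + 1/(-194))/(-25 + 20*(-1/68)) = (-117 - 1/194)/(-25 - 5/17) = -22699/(194*(-430/17)) = -22699/194*(-17/430) = 385883/83420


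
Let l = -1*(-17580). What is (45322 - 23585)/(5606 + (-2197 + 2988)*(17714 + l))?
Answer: 21737/27923160 ≈ 0.00077846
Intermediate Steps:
l = 17580
(45322 - 23585)/(5606 + (-2197 + 2988)*(17714 + l)) = (45322 - 23585)/(5606 + (-2197 + 2988)*(17714 + 17580)) = 21737/(5606 + 791*35294) = 21737/(5606 + 27917554) = 21737/27923160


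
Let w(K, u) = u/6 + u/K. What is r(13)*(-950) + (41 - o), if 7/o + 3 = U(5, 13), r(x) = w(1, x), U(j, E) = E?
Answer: -431041/30 ≈ -14368.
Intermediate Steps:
w(K, u) = u/6 + u/K (w(K, u) = u*(⅙) + u/K = u/6 + u/K)
r(x) = 7*x/6 (r(x) = x/6 + x/1 = x/6 + x*1 = x/6 + x = 7*x/6)
o = 7/10 (o = 7/(-3 + 13) = 7/10 ≈ 0.70000)
r(13)*(-950) + (41 - o) = ((7/6)*13)*(-950) + (41 - 1*7/10) = (91/6)*(-950) + (41 - 7/10) = -43225/3 + 403/10 = -431041/30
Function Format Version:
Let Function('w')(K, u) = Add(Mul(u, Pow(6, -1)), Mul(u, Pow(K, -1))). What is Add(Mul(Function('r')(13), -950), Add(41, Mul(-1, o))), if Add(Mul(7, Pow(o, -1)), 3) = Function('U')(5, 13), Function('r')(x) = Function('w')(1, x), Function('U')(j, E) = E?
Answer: Rational(-431041, 30) ≈ -14368.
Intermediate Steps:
Function('w')(K, u) = Add(Mul(Rational(1, 6), u), Mul(u, Pow(K, -1))) (Function('w')(K, u) = Add(Mul(u, Rational(1, 6)), Mul(u, Pow(K, -1))) = Add(Mul(Rational(1, 6), u), Mul(u, Pow(K, -1))))
Function('r')(x) = Mul(Rational(7, 6), x) (Function('r')(x) = Add(Mul(Rational(1, 6), x), Mul(x, Pow(1, -1))) = Add(Mul(Rational(1, 6), x), Mul(x, 1)) = Add(Mul(Rational(1, 6), x), x) = Mul(Rational(7, 6), x))
o = Rational(7, 10) (o = Mul(7, Pow(Add(-3, 13), -1)) = Mul(7, Pow(10, -1)) = Mul(7, Rational(1, 10)) = Rational(7, 10) ≈ 0.70000)
Add(Mul(Function('r')(13), -950), Add(41, Mul(-1, o))) = Add(Mul(Mul(Rational(7, 6), 13), -950), Add(41, Mul(-1, Rational(7, 10)))) = Add(Mul(Rational(91, 6), -950), Add(41, Rational(-7, 10))) = Add(Rational(-43225, 3), Rational(403, 10)) = Rational(-431041, 30)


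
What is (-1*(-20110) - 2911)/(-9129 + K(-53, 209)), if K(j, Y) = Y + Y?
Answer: -17199/8711 ≈ -1.9744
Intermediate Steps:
K(j, Y) = 2*Y
(-1*(-20110) - 2911)/(-9129 + K(-53, 209)) = (-1*(-20110) - 2911)/(-9129 + 2*209) = (20110 - 2911)/(-9129 + 418) = 17199/(-8711) = 17199*(-1/8711) = -17199/8711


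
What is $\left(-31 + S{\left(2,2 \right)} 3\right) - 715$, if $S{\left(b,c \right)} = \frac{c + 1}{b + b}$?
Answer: $- \frac{2975}{4} \approx -743.75$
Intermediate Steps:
$S{\left(b,c \right)} = \frac{1 + c}{2 b}$
$\left(-31 + S{\left(2,2 \right)} 3\right) - 715 = \left(-31 + \frac{1 + 2}{2 \cdot 2} \cdot 3\right) - 715 = \left(-31 + \frac{1}{2} \cdot \frac{1}{2} \cdot 3 \cdot 3\right) - 715 = \left(-31 + \frac{3}{4} \cdot 3\right) - 715 = \left(-31 + \frac{9}{4}\right) - 715 = - \frac{115}{4} - 715 = - \frac{2975}{4}$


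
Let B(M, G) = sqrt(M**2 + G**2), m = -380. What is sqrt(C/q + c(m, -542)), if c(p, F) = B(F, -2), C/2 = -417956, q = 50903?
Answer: sqrt(-42550428536 + 5182230818*sqrt(73442))/50903 ≈ 22.926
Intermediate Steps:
C = -835912 (C = 2*(-417956) = -835912)
B(M, G) = sqrt(G**2 + M**2)
c(p, F) = sqrt(4 + F**2) (c(p, F) = sqrt((-2)**2 + F**2) = sqrt(4 + F**2))
sqrt(C/q + c(m, -542)) = sqrt(-835912/50903 + sqrt(4 + (-542)**2)) = sqrt(-835912*1/50903 + sqrt(4 + 293764)) = sqrt(-835912/50903 + sqrt(293768)) = sqrt(-835912/50903 + 2*sqrt(73442))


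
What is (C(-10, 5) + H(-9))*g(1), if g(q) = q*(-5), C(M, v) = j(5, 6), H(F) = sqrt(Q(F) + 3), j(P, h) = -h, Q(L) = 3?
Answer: 30 - 5*sqrt(6) ≈ 17.753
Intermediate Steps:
H(F) = sqrt(6) (H(F) = sqrt(3 + 3) = sqrt(6))
C(M, v) = -6 (C(M, v) = -1*6 = -6)
g(q) = -5*q
(C(-10, 5) + H(-9))*g(1) = (-6 + sqrt(6))*(-5*1) = (-6 + sqrt(6))*(-5) = 30 - 5*sqrt(6)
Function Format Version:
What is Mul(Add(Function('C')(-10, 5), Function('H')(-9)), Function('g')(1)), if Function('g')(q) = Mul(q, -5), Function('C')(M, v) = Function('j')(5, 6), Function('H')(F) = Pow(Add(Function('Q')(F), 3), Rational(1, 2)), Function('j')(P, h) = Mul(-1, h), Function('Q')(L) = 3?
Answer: Add(30, Mul(-5, Pow(6, Rational(1, 2)))) ≈ 17.753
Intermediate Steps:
Function('H')(F) = Pow(6, Rational(1, 2)) (Function('H')(F) = Pow(Add(3, 3), Rational(1, 2)) = Pow(6, Rational(1, 2)))
Function('C')(M, v) = -6 (Function('C')(M, v) = Mul(-1, 6) = -6)
Function('g')(q) = Mul(-5, q)
Mul(Add(Function('C')(-10, 5), Function('H')(-9)), Function('g')(1)) = Mul(Add(-6, Pow(6, Rational(1, 2))), Mul(-5, 1)) = Mul(Add(-6, Pow(6, Rational(1, 2))), -5) = Add(30, Mul(-5, Pow(6, Rational(1, 2))))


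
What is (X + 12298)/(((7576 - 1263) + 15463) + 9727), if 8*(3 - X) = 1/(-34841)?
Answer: 3428633129/8780768184 ≈ 0.39047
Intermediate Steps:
X = 836185/278728 (X = 3 - 1/8/(-34841) = 3 - 1/8*(-1/34841) = 3 + 1/278728 = 836185/278728 ≈ 3.0000)
(X + 12298)/(((7576 - 1263) + 15463) + 9727) = (836185/278728 + 12298)/(((7576 - 1263) + 15463) + 9727) = 3428633129/(278728*((6313 + 15463) + 9727)) = 3428633129/(278728*(21776 + 9727)) = (3428633129/278728)/31503 = (3428633129/278728)*(1/31503) = 3428633129/8780768184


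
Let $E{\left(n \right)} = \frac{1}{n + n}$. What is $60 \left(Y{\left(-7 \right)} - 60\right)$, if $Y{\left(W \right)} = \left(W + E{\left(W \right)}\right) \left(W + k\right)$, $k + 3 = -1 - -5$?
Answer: $- \frac{7380}{7} \approx -1054.3$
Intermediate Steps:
$k = 1$ ($k = -3 - -4 = -3 + \left(-1 + 5\right) = -3 + 4 = 1$)
$E{\left(n \right)} = \frac{1}{2 n}$
$Y{\left(W \right)} = \left(1 + W\right) \left(W + \frac{1}{2 W}\right)$ ($Y{\left(W \right)} = \left(W + \frac{1}{2 W}\right) \left(W + 1\right) = \left(W + \frac{1}{2 W}\right) \left(1 + W\right) = \left(1 + W\right) \left(W + \frac{1}{2 W}\right)$)
$60 \left(Y{\left(-7 \right)} - 60\right) = 60 \left(\left(\frac{1}{2} - 7 + \left(-7\right)^{2} + \frac{1}{2 \left(-7\right)}\right) - 60\right) = 60 \left(\left(\frac{1}{2} - 7 + 49 + \frac{1}{2} \left(- \frac{1}{7}\right)\right) - 60\right) = 60 \left(\left(\frac{1}{2} - 7 + 49 - \frac{1}{14}\right) - 60\right) = 60 \left(\frac{297}{7} - 60\right) = 60 \left(- \frac{123}{7}\right) = - \frac{7380}{7}$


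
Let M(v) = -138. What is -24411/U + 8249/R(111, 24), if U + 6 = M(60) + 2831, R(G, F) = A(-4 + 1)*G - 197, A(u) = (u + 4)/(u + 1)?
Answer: -56657681/1356935 ≈ -41.754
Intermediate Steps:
A(u) = (4 + u)/(1 + u)
R(G, F) = -197 - G/2 (R(G, F) = ((4 + (-4 + 1))/(1 + (-4 + 1)))*G - 197 = ((4 - 3)/(1 - 3))*G - 197 = (1/(-2))*G - 197 = (-1/2*1)*G - 197 = -G/2 - 197 = -197 - G/2)
U = 2687 (U = -6 + (-138 + 2831) = -6 + 2693 = 2687)
-24411/U + 8249/R(111, 24) = -24411/2687 + 8249/(-197 - 1/2*111) = -24411*1/2687 + 8249/(-197 - 111/2) = -24411/2687 + 8249/(-505/2) = -24411/2687 + 8249*(-2/505) = -24411/2687 - 16498/505 = -56657681/1356935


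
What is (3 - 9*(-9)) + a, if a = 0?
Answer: 84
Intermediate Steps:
(3 - 9*(-9)) + a = (3 - 9*(-9)) + 0 = (3 + 81) + 0 = 84 + 0 = 84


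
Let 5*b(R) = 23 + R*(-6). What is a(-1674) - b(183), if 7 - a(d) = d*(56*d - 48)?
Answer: -157007586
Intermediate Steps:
b(R) = 23/5 - 6*R/5 (b(R) = (23 + R*(-6))/5 = (23 - 6*R)/5 = 23/5 - 6*R/5)
a(d) = 7 - d*(-48 + 56*d) (a(d) = 7 - d*(56*d - 48) = 7 - d*(-48 + 56*d))
a(-1674) - b(183) = (7 - 56*(-1674)**2 + 48*(-1674)) - (23/5 - 6/5*183) = (7 - 56*2802276 - 80352) - (23/5 - 1098/5) = (7 - 156927456 - 80352) - 1*(-215) = -157007801 + 215 = -157007586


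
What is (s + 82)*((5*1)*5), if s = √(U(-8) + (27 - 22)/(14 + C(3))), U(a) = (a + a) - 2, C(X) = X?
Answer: 2050 + 25*I*√5117/17 ≈ 2050.0 + 105.2*I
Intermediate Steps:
U(a) = -2 + 2*a (U(a) = 2*a - 2 = -2 + 2*a)
s = I*√5117/17 (s = √((-2 + 2*(-8)) + (27 - 22)/(14 + 3)) = √((-2 - 16) + 5/17) = √(-18 + 5*(1/17)) = √(-18 + 5/17) = √(-301/17) = I*√5117/17 ≈ 4.2078*I)
(s + 82)*((5*1)*5) = (I*√5117/17 + 82)*((5*1)*5) = (82 + I*√5117/17)*(5*5) = (82 + I*√5117/17)*25 = 2050 + 25*I*√5117/17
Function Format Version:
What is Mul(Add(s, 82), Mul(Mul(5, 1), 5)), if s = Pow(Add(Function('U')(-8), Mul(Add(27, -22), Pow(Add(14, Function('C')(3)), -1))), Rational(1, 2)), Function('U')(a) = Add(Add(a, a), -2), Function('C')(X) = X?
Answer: Add(2050, Mul(Rational(25, 17), I, Pow(5117, Rational(1, 2)))) ≈ Add(2050.0, Mul(105.20, I))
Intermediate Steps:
Function('U')(a) = Add(-2, Mul(2, a)) (Function('U')(a) = Add(Mul(2, a), -2) = Add(-2, Mul(2, a)))
s = Mul(Rational(1, 17), I, Pow(5117, Rational(1, 2))) (s = Pow(Add(Add(-2, Mul(2, -8)), Mul(Add(27, -22), Pow(Add(14, 3), -1))), Rational(1, 2)) = Pow(Add(Add(-2, -16), Mul(5, Pow(17, -1))), Rational(1, 2)) = Pow(Add(-18, Mul(5, Rational(1, 17))), Rational(1, 2)) = Pow(Add(-18, Rational(5, 17)), Rational(1, 2)) = Pow(Rational(-301, 17), Rational(1, 2)) = Mul(Rational(1, 17), I, Pow(5117, Rational(1, 2))) ≈ Mul(4.2078, I))
Mul(Add(s, 82), Mul(Mul(5, 1), 5)) = Mul(Add(Mul(Rational(1, 17), I, Pow(5117, Rational(1, 2))), 82), Mul(Mul(5, 1), 5)) = Mul(Add(82, Mul(Rational(1, 17), I, Pow(5117, Rational(1, 2)))), Mul(5, 5)) = Mul(Add(82, Mul(Rational(1, 17), I, Pow(5117, Rational(1, 2)))), 25) = Add(2050, Mul(Rational(25, 17), I, Pow(5117, Rational(1, 2))))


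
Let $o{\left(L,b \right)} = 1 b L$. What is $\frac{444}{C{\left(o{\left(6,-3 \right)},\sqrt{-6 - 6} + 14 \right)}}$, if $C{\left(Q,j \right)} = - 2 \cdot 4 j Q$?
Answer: $\frac{259}{1248} - \frac{37 i \sqrt{3}}{1248} \approx 0.20753 - 0.051351 i$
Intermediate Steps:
$o{\left(L,b \right)} = L b$ ($o{\left(L,b \right)} = b L = L b$)
$C{\left(Q,j \right)} = - 8 Q j$ ($C{\left(Q,j \right)} = - 8 j Q = - 8 Q j$)
$\frac{444}{C{\left(o{\left(6,-3 \right)},\sqrt{-6 - 6} + 14 \right)}} = \frac{444}{\left(-8\right) 6 \left(-3\right) \left(\sqrt{-6 - 6} + 14\right)} = \frac{444}{\left(-8\right) \left(-18\right) \left(\sqrt{-12} + 14\right)} = \frac{444}{\left(-8\right) \left(-18\right) \left(2 i \sqrt{3} + 14\right)} = \frac{444}{\left(-8\right) \left(-18\right) \left(14 + 2 i \sqrt{3}\right)} = \frac{444}{2016 + 288 i \sqrt{3}}$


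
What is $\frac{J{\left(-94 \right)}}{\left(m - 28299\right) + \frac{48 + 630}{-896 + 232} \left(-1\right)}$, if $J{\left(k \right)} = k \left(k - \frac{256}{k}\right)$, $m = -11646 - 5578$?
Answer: $- \frac{2848560}{15113297} \approx -0.18848$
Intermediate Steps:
$m = -17224$ ($m = -11646 - 5578 = -17224$)
$\frac{J{\left(-94 \right)}}{\left(m - 28299\right) + \frac{48 + 630}{-896 + 232} \left(-1\right)} = \frac{-256 + \left(-94\right)^{2}}{\left(-17224 - 28299\right) + \frac{48 + 630}{-896 + 232} \left(-1\right)} = \frac{-256 + 8836}{-45523 + \frac{678}{-664} \left(-1\right)} = \frac{8580}{-45523 + 678 \left(- \frac{1}{664}\right) \left(-1\right)} = \frac{8580}{-45523 - - \frac{339}{332}} = \frac{8580}{-45523 + \frac{339}{332}} = \frac{8580}{- \frac{15113297}{332}} = 8580 \left(- \frac{332}{15113297}\right) = - \frac{2848560}{15113297}$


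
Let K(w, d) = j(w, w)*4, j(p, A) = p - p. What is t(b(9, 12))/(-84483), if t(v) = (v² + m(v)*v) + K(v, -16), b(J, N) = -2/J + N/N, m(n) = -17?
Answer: 146/977589 ≈ 0.00014935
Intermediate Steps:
j(p, A) = 0
K(w, d) = 0 (K(w, d) = 0*4 = 0)
b(J, N) = 1 - 2/J (b(J, N) = -2/J + 1 = 1 - 2/J)
t(v) = v² - 17*v (t(v) = (v² - 17*v) + 0 = v² - 17*v)
t(b(9, 12))/(-84483) = (((-2 + 9)/9)*(-17 + (-2 + 9)/9))/(-84483) = (((⅑)*7)*(-17 + (⅑)*7))*(-1/84483) = (7*(-17 + 7/9)/9)*(-1/84483) = ((7/9)*(-146/9))*(-1/84483) = -1022/81*(-1/84483) = 146/977589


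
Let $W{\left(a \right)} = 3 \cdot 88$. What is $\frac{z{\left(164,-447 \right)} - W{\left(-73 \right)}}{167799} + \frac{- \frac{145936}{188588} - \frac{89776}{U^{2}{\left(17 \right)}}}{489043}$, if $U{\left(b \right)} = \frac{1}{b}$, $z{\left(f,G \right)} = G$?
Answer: $- \frac{68425025618412513}{1289642164984493} \approx -53.057$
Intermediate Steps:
$W{\left(a \right)} = 264$
$\frac{z{\left(164,-447 \right)} - W{\left(-73 \right)}}{167799} + \frac{- \frac{145936}{188588} - \frac{89776}{U^{2}{\left(17 \right)}}}{489043} = \frac{-447 - 264}{167799} + \frac{- \frac{145936}{188588} - \frac{89776}{\left(\frac{1}{17}\right)^{2}}}{489043} = \left(-447 - 264\right) \frac{1}{167799} + \left(\left(-145936\right) \frac{1}{188588} - \frac{89776}{\left(\frac{1}{17}\right)^{2}}\right) \frac{1}{489043} = \left(-711\right) \frac{1}{167799} + \left(- \frac{36484}{47147} - 89776 \frac{1}{\frac{1}{289}}\right) \frac{1}{489043} = - \frac{237}{55933} + \left(- \frac{36484}{47147} - 25945264\right) \frac{1}{489043} = - \frac{237}{55933} - \frac{1223241398292}{23056910321} = - \frac{68425025618412513}{1289642164984493}$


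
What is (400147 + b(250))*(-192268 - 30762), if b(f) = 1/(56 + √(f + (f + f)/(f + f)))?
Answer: -51494243679506/577 + 44606*√251/577 ≈ -8.9245e+10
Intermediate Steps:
b(f) = 1/(56 + √(1 + f)) (b(f) = 1/(56 + √(f + (2*f)/((2*f)))) = 1/(56 + √(f + (2*f)*(1/(2*f)))) = 1/(56 + √(f + 1)) = 1/(56 + √(1 + f)))
(400147 + b(250))*(-192268 - 30762) = (400147 + 1/(56 + √(1 + 250)))*(-192268 - 30762) = (400147 + 1/(56 + √251))*(-223030) = -89244785410 - 223030/(56 + √251)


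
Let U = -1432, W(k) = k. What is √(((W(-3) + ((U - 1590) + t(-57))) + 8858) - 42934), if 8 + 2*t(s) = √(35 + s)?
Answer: √(-148420 + 2*I*√22)/2 ≈ 0.0060874 + 192.63*I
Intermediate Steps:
t(s) = -4 + √(35 + s)/2
√(((W(-3) + ((U - 1590) + t(-57))) + 8858) - 42934) = √(((-3 + ((-1432 - 1590) + (-4 + √(35 - 57)/2))) + 8858) - 42934) = √(((-3 + (-3022 + (-4 + √(-22)/2))) + 8858) - 42934) = √(((-3 + (-3022 + (-4 + (I*√22)/2))) + 8858) - 42934) = √(((-3 + (-3022 + (-4 + I*√22/2))) + 8858) - 42934) = √(((-3 + (-3026 + I*√22/2)) + 8858) - 42934) = √(((-3029 + I*√22/2) + 8858) - 42934) = √((5829 + I*√22/2) - 42934) = √(-37105 + I*√22/2)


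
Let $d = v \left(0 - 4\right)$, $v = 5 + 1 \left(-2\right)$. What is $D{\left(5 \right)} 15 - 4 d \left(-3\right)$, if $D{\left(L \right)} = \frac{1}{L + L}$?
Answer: $-216$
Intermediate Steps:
$D{\left(L \right)} = \frac{1}{2 L}$
$v = 3$ ($v = 5 - 2 = 3$)
$d = -12$ ($d = 3 \left(0 - 4\right) = 3 \left(-4\right) = -12$)
$D{\left(5 \right)} 15 - 4 d \left(-3\right) = \frac{1}{2 \cdot 5} \cdot 15 \left(-4\right) \left(-12\right) \left(-3\right) = \frac{1}{2} \cdot \frac{1}{5} \cdot 15 \cdot 48 \left(-3\right) = \frac{1}{10} \cdot 15 \left(-144\right) = \frac{3}{2} \left(-144\right) = -216$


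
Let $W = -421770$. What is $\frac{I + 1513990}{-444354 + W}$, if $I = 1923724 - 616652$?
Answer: $- \frac{470177}{144354} \approx -3.2571$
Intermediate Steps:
$I = 1307072$ ($I = 1923724 - 616652 = 1307072$)
$\frac{I + 1513990}{-444354 + W} = \frac{1307072 + 1513990}{-444354 - 421770} = \frac{2821062}{-866124} = 2821062 \left(- \frac{1}{866124}\right) = - \frac{470177}{144354}$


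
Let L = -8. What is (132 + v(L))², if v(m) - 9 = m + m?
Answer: 15625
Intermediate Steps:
v(m) = 9 + 2*m (v(m) = 9 + (m + m) = 9 + 2*m)
(132 + v(L))² = (132 + (9 + 2*(-8)))² = (132 + (9 - 16))² = (132 - 7)² = 125² = 15625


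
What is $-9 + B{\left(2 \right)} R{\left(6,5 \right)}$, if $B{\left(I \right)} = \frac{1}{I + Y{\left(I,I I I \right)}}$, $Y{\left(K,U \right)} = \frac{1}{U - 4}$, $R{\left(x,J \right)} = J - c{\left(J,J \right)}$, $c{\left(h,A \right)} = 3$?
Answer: $- \frac{73}{9} \approx -8.1111$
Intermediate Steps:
$R{\left(x,J \right)} = -3 + J$ ($R{\left(x,J \right)} = J - 3 = -3 + J$)
$Y{\left(K,U \right)} = \frac{1}{-4 + U}$
$B{\left(I \right)} = \frac{1}{I + \frac{1}{-4 + I^{3}}}$ ($B{\left(I \right)} = \frac{1}{I + \frac{1}{-4 + I I I}} = \frac{1}{I + \frac{1}{-4 + I^{2} I}} = \frac{1}{I + \frac{1}{-4 + I^{3}}}$)
$-9 + B{\left(2 \right)} R{\left(6,5 \right)} = -9 + \frac{-4 + 2^{3}}{1 + 2 \left(-4 + 2^{3}\right)} \left(-3 + 5\right) = -9 + \frac{-4 + 8}{1 + 2 \left(-4 + 8\right)} 2 = -9 + \frac{1}{1 + 2 \cdot 4} \cdot 4 \cdot 2 = -9 + \frac{1}{1 + 8} \cdot 4 \cdot 2 = -9 + \frac{1}{9} \cdot 4 \cdot 2 = -9 + \frac{4}{9} \cdot 2 = -9 + \frac{8}{9} = - \frac{73}{9}$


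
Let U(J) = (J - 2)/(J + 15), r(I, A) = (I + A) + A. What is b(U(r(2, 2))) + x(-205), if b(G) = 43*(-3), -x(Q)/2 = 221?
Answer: -571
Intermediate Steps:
x(Q) = -442 (x(Q) = -2*221 = -442)
r(I, A) = I + 2*A (r(I, A) = (A + I) + A = I + 2*A)
U(J) = (-2 + J)/(15 + J)
b(G) = -129
b(U(r(2, 2))) + x(-205) = -129 - 442 = -571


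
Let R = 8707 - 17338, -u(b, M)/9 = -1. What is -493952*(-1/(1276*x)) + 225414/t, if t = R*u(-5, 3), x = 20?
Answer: 32358266/1966635 ≈ 16.454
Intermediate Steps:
u(b, M) = 9 (u(b, M) = -9*(-1) = 9)
R = -8631
t = -77679 (t = -8631*9 = -77679)
-493952*(-1/(1276*x)) + 225414/t = -493952/((22*(-58))*20) + 225414/(-77679) = -493952/((-1276*20)) + 225414*(-1/77679) = -493952/(-25520) - 3578/1233 = -493952*(-1/25520) - 3578/1233 = 30872/1595 - 3578/1233 = 32358266/1966635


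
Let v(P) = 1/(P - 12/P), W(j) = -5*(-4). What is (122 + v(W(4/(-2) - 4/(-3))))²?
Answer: 140161921/9409 ≈ 14897.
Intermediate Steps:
W(j) = 20
(122 + v(W(4/(-2) - 4/(-3))))² = (122 + 20/(-12 + 20²))² = (122 + 20/(-12 + 400))² = (122 + 20/388)² = (122 + 20*(1/388))² = (122 + 5/97)² = (11839/97)² = 140161921/9409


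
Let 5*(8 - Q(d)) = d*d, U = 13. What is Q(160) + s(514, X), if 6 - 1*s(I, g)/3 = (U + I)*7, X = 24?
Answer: -16161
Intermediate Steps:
s(I, g) = -255 - 21*I (s(I, g) = 18 - 3*(13 + I)*7 = 18 - 3*(91 + 7*I) = 18 + (-273 - 21*I) = -255 - 21*I)
Q(d) = 8 - d²/5 (Q(d) = 8 - d*d/5 = 8 - d²/5)
Q(160) + s(514, X) = (8 - ⅕*160²) + (-255 - 21*514) = (8 - ⅕*25600) + (-255 - 10794) = (8 - 5120) - 11049 = -5112 - 11049 = -16161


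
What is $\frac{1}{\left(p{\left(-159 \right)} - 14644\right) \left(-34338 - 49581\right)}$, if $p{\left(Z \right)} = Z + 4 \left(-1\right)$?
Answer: $\frac{1}{1242588633} \approx 8.0477 \cdot 10^{-10}$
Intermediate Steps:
$p{\left(Z \right)} = -4 + Z$ ($p{\left(Z \right)} = Z - 4 = -4 + Z$)
$\frac{1}{\left(p{\left(-159 \right)} - 14644\right) \left(-34338 - 49581\right)} = \frac{1}{\left(\left(-4 - 159\right) - 14644\right) \left(-34338 - 49581\right)} = \frac{1}{\left(-163 - 14644\right) \left(-83919\right)} = \frac{1}{\left(-14807\right) \left(-83919\right)} = \frac{1}{1242588633}$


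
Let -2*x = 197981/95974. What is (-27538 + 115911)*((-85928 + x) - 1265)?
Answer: -1479074151699485/191948 ≈ -7.7056e+9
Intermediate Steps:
x = -197981/191948 (x = -197981/(2*95974) = -1/2*197981/95974 = -197981/191948 ≈ -1.0314)
(-27538 + 115911)*((-85928 + x) - 1265) = (-27538 + 115911)*((-85928 - 197981/191948) - 1265) = 88373*(-16493905725/191948 - 1265) = 88373*(-16736719945/191948) = -1479074151699485/191948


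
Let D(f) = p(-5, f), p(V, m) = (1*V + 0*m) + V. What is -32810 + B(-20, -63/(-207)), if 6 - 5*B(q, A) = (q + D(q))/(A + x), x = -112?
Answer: -421429726/12845 ≈ -32809.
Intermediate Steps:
p(V, m) = 2*V (p(V, m) = (V + 0) + V = V + V = 2*V)
D(f) = -10 (D(f) = 2*(-5) = -10)
B(q, A) = 6/5 - (-10 + q)/(5*(-112 + A)) (B(q, A) = 6/5 - (q - 10)/(5*(A - 112)) = 6/5 - (-10 + q)/(5*(-112 + A)))
-32810 + B(-20, -63/(-207)) = -32810 + (-662 - 1*(-20) + 6*(-63/(-207)))/(5*(-112 - 63/(-207))) = -32810 + (-662 + 20 + 6*(-63*(-1/207)))/(5*(-112 - 63*(-1/207))) = -32810 + (-662 + 20 + 6*(7/23))/(5*(-112 + 7/23)) = -32810 + (-662 + 20 + 42/23)/(5*(-2569/23)) = -32810 + (1/5)*(-23/2569)*(-14724/23) = -32810 + 14724/12845 = -421429726/12845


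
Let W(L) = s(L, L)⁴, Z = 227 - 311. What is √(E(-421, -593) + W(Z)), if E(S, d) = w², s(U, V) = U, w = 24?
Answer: 24*√86437 ≈ 7056.0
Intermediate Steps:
Z = -84
E(S, d) = 576 (E(S, d) = 24² = 576)
W(L) = L⁴
√(E(-421, -593) + W(Z)) = √(576 + (-84)⁴) = √(576 + 49787136) = √49787712 = 24*√86437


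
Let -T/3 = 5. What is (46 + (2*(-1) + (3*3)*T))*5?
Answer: -455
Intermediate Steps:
T = -15 (T = -3*5 = -15)
(46 + (2*(-1) + (3*3)*T))*5 = (46 + (2*(-1) + (3*3)*(-15)))*5 = (46 + (-2 + 9*(-15)))*5 = (46 + (-2 - 135))*5 = (46 - 137)*5 = -91*5 = -455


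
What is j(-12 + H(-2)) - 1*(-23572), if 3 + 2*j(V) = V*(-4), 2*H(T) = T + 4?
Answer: 47185/2 ≈ 23593.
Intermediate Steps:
H(T) = 2 + T/2 (H(T) = (T + 4)/2 = (4 + T)/2 = 2 + T/2)
j(V) = -3/2 - 2*V (j(V) = -3/2 + (V*(-4))/2 = -3/2 + (-4*V)/2 = -3/2 - 2*V)
j(-12 + H(-2)) - 1*(-23572) = (-3/2 - 2*(-12 + (2 + (1/2)*(-2)))) - 1*(-23572) = (-3/2 - 2*(-12 + (2 - 1))) + 23572 = (-3/2 - 2*(-12 + 1)) + 23572 = (-3/2 - 2*(-11)) + 23572 = (-3/2 + 22) + 23572 = 41/2 + 23572 = 47185/2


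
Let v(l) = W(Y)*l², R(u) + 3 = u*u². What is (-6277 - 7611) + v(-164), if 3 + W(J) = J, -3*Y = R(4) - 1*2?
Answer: -1870592/3 ≈ -6.2353e+5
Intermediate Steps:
R(u) = -3 + u³ (R(u) = -3 + u*u² = -3 + u³)
Y = -59/3 (Y = -((-3 + 4³) - 1*2)/3 = -((-3 + 64) - 2)/3 = -(61 - 2)/3 = -⅓*59 = -59/3 ≈ -19.667)
W(J) = -3 + J
v(l) = -68*l²/3 (v(l) = (-3 - 59/3)*l² = -68*l²/3)
(-6277 - 7611) + v(-164) = (-6277 - 7611) - 68/3*(-164)² = -13888 - 68/3*26896 = -13888 - 1828928/3 = -1870592/3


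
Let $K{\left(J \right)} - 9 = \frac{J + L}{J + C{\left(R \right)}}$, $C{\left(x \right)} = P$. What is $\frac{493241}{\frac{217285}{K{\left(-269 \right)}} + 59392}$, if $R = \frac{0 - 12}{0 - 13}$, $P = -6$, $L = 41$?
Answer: $\frac{190461489}{31469993} \approx 6.0522$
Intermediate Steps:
$R = \frac{12}{13}$ ($R = - \frac{12}{-13} = \left(-12\right) \left(- \frac{1}{13}\right) = \frac{12}{13} \approx 0.92308$)
$C{\left(x \right)} = -6$
$K{\left(J \right)} = 9 + \frac{41 + J}{-6 + J}$ ($K{\left(J \right)} = 9 + \frac{J + 41}{J - 6} = 9 + \frac{41 + J}{-6 + J}$)
$\frac{493241}{\frac{217285}{K{\left(-269 \right)}} + 59392} = \frac{493241}{\frac{217285}{\frac{1}{-6 - 269} \left(-13 + 10 \left(-269\right)\right)} + 59392} = \frac{493241}{\frac{217285}{\frac{1}{-275} \left(-13 - 2690\right)} + 59392} = \frac{493241}{\frac{217285}{\left(- \frac{1}{275}\right) \left(-2703\right)} + 59392} = \frac{493241}{\frac{217285}{\frac{2703}{275}} + 59392} = \frac{493241}{217285 \cdot \frac{275}{2703} + 59392} = \frac{493241}{\frac{59753375}{2703} + 59392} = \frac{493241}{\frac{220289951}{2703}} = 493241 \cdot \frac{2703}{220289951} = \frac{190461489}{31469993}$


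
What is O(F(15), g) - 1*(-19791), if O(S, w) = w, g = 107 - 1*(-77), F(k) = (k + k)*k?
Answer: 19975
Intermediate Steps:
F(k) = 2*k**2 (F(k) = (2*k)*k = 2*k**2)
g = 184 (g = 107 + 77 = 184)
O(F(15), g) - 1*(-19791) = 184 - 1*(-19791) = 184 + 19791 = 19975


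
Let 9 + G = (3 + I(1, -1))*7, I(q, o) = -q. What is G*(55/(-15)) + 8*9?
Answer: 161/3 ≈ 53.667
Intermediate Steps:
G = 5 (G = -9 + (3 - 1*1)*7 = -9 + (3 - 1)*7 = -9 + 2*7 = -9 + 14 = 5)
G*(55/(-15)) + 8*9 = 5*(55/(-15)) + 8*9 = 5*(55*(-1/15)) + 72 = 5*(-11/3) + 72 = -55/3 + 72 = 161/3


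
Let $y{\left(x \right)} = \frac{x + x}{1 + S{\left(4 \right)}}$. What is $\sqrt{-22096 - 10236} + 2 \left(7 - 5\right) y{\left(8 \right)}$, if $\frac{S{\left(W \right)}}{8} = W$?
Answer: $\frac{64}{33} + 2 i \sqrt{8083} \approx 1.9394 + 179.81 i$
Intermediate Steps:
$S{\left(W \right)} = 8 W$
$y{\left(x \right)} = \frac{2 x}{33}$ ($y{\left(x \right)} = \frac{x + x}{1 + 8 \cdot 4} = \frac{2 x}{1 + 32} = \frac{2 x}{33}$)
$\sqrt{-22096 - 10236} + 2 \left(7 - 5\right) y{\left(8 \right)} = \sqrt{-22096 - 10236} + 2 \left(7 - 5\right) \frac{2}{33} \cdot 8 = \sqrt{-32332} + 2 \cdot 2 \cdot \frac{16}{33} = 2 i \sqrt{8083} + 4 \cdot \frac{16}{33} = 2 i \sqrt{8083} + \frac{64}{33} = \frac{64}{33} + 2 i \sqrt{8083}$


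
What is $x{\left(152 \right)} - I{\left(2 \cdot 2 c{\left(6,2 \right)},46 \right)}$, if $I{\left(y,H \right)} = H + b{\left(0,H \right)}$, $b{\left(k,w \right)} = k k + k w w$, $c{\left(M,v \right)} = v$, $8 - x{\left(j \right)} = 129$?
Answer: $-167$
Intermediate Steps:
$x{\left(j \right)} = -121$ ($x{\left(j \right)} = 8 - 129 = -121$)
$b{\left(k,w \right)} = k^{2} + k w^{2}$
$I{\left(y,H \right)} = H$ ($I{\left(y,H \right)} = H + 0 \left(0 + H^{2}\right) = H + 0 H^{2} = H + 0 = H$)
$x{\left(152 \right)} - I{\left(2 \cdot 2 c{\left(6,2 \right)},46 \right)} = -121 - 46 = -167$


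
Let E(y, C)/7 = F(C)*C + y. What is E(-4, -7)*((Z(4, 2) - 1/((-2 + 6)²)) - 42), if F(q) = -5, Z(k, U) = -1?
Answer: -149513/16 ≈ -9344.6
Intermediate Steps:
E(y, C) = -35*C + 7*y (E(y, C) = 7*(-5*C + y) = 7*(y - 5*C) = -35*C + 7*y)
E(-4, -7)*((Z(4, 2) - 1/((-2 + 6)²)) - 42) = (-35*(-7) + 7*(-4))*((-1 - 1/((-2 + 6)²)) - 42) = (245 - 28)*((-1 - 1/(4²)) - 42) = 217*((-1 - 1/16) - 42) = 217*(-17/16 - 42) = 217*(-689/16) = -149513/16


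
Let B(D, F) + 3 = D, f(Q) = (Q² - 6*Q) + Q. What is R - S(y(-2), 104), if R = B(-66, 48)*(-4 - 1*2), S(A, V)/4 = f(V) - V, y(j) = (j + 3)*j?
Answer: -40354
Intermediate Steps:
f(Q) = Q² - 5*Q
y(j) = j*(3 + j) (y(j) = (3 + j)*j = j*(3 + j))
S(A, V) = -4*V + 4*V*(-5 + V) (S(A, V) = 4*(V*(-5 + V) - V) = 4*(-V + V*(-5 + V)) = -4*V + 4*V*(-5 + V))
B(D, F) = -3 + D
R = 414 (R = (-3 - 66)*(-4 - 1*2) = -69*(-4 - 2) = -69*(-6) = 414)
R - S(y(-2), 104) = 414 - 4*104*(-6 + 104) = 414 - 4*104*98 = 414 - 1*40768 = 414 - 40768 = -40354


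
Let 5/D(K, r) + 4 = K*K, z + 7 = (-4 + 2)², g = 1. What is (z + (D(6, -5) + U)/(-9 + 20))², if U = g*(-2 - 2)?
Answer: 1390041/123904 ≈ 11.219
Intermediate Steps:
U = -4 (U = 1*(-2 - 2) = 1*(-4) = -4)
z = -3 (z = -7 + (-4 + 2)² = -7 + (-2)² = -7 + 4 = -3)
D(K, r) = 5/(-4 + K²) (D(K, r) = 5/(-4 + K*K) = 5/(-4 + K²))
(z + (D(6, -5) + U)/(-9 + 20))² = (-3 + (5/(-4 + 6²) - 4)/(-9 + 20))² = (-3 + (5/(-4 + 36) - 4)/11)² = (-3 + (5/32 - 4)*(1/11))² = (-3 - 123/32*1/11)² = (-3 - 123/352)² = (-1179/352)² = 1390041/123904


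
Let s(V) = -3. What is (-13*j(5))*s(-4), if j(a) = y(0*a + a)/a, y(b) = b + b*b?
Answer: 234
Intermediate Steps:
y(b) = b + b²
j(a) = 1 + a (j(a) = ((0*a + a)*(1 + (0*a + a)))/a = ((0 + a)*(1 + (0 + a)))/a = (a*(1 + a))/a = 1 + a)
(-13*j(5))*s(-4) = -13*(1 + 5)*(-3) = -13*6*(-3) = -78*(-3) = 234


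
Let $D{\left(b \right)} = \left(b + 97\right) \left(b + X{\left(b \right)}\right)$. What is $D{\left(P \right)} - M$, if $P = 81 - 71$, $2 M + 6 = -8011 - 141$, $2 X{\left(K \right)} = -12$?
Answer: $4507$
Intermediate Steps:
$X{\left(K \right)} = -6$ ($X{\left(K \right)} = \frac{1}{2} \left(-12\right) = -6$)
$M = -4079$ ($M = -3 + \frac{-8011 - 141}{2} = -3 + \frac{1}{2} \left(-8152\right) = -3 - 4076 = -4079$)
$P = 10$ ($P = 81 - 71 = 10$)
$D{\left(b \right)} = \left(-6 + b\right) \left(97 + b\right)$ ($D{\left(b \right)} = \left(b + 97\right) \left(b - 6\right) = \left(97 + b\right) \left(-6 + b\right) = \left(-6 + b\right) \left(97 + b\right)$)
$D{\left(P \right)} - M = \left(-582 + 10^{2} + 91 \cdot 10\right) - -4079 = \left(-582 + 100 + 910\right) + 4079 = 428 + 4079 = 4507$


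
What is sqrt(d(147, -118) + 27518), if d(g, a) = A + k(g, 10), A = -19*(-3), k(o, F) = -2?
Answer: sqrt(27573) ≈ 166.05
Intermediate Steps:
A = 57
d(g, a) = 55 (d(g, a) = 57 - 2 = 55)
sqrt(d(147, -118) + 27518) = sqrt(55 + 27518) = sqrt(27573)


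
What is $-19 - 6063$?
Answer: $-6082$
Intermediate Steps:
$-19 - 6063 = -6082$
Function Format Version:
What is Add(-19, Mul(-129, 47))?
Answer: -6082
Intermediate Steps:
Add(-19, Mul(-129, 47)) = Add(-19, -6063) = -6082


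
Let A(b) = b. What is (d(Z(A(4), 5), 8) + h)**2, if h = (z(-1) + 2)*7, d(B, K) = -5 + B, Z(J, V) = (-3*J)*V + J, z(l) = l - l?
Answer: 2209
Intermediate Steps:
z(l) = 0
Z(J, V) = J - 3*J*V (Z(J, V) = -3*J*V + J = J - 3*J*V)
h = 14 (h = (0 + 2)*7 = 2*7 = 14)
(d(Z(A(4), 5), 8) + h)**2 = ((-5 + 4*(1 - 3*5)) + 14)**2 = ((-5 + 4*(1 - 15)) + 14)**2 = ((-5 + 4*(-14)) + 14)**2 = ((-5 - 56) + 14)**2 = (-61 + 14)**2 = (-47)**2 = 2209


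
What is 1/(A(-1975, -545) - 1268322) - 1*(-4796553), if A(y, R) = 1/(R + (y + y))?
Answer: 27345663759618728/5701107391 ≈ 4.7966e+6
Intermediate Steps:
A(y, R) = 1/(R + 2*y)
1/(A(-1975, -545) - 1268322) - 1*(-4796553) = 1/(1/(-545 + 2*(-1975)) - 1268322) - 1*(-4796553) = 1/(1/(-545 - 3950) - 1268322) + 4796553 = 1/(1/(-4495) - 1268322) + 4796553 = 1/(-1/4495 - 1268322) + 4796553 = 1/(-5701107391/4495) + 4796553 = -4495/5701107391 + 4796553 = 27345663759618728/5701107391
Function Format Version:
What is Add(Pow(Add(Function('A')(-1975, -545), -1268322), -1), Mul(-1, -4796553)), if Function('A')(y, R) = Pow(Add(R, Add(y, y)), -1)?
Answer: Rational(27345663759618728, 5701107391) ≈ 4.7966e+6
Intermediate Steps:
Function('A')(y, R) = Pow(Add(R, Mul(2, y)), -1)
Add(Pow(Add(Function('A')(-1975, -545), -1268322), -1), Mul(-1, -4796553)) = Add(Pow(Add(Pow(Add(-545, Mul(2, -1975)), -1), -1268322), -1), Mul(-1, -4796553)) = Add(Pow(Add(Pow(Add(-545, -3950), -1), -1268322), -1), 4796553) = Add(Pow(Add(Pow(-4495, -1), -1268322), -1), 4796553) = Add(Pow(Add(Rational(-1, 4495), -1268322), -1), 4796553) = Add(Pow(Rational(-5701107391, 4495), -1), 4796553) = Add(Rational(-4495, 5701107391), 4796553) = Rational(27345663759618728, 5701107391)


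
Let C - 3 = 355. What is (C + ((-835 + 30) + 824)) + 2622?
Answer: 2999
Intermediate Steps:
C = 358 (C = 3 + 355 = 358)
(C + ((-835 + 30) + 824)) + 2622 = (358 + ((-835 + 30) + 824)) + 2622 = (358 + (-805 + 824)) + 2622 = (358 + 19) + 2622 = 377 + 2622 = 2999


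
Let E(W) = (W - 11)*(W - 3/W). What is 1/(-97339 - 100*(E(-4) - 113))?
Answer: -1/90914 ≈ -1.0999e-5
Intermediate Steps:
E(W) = (-11 + W)*(W - 3/W)
1/(-97339 - 100*(E(-4) - 113)) = 1/(-97339 - 100*((-3 + (-4)² - 11*(-4) + 33/(-4)) - 113)) = 1/(-97339 - 100*((-3 + 16 + 44 + 33*(-¼)) - 113)) = 1/(-97339 - 100*((-3 + 16 + 44 - 33/4) - 113)) = 1/(-97339 - 100*(195/4 - 113)) = 1/(-97339 - 100*(-257/4)) = 1/(-97339 + 6425) = 1/(-90914) = -1/90914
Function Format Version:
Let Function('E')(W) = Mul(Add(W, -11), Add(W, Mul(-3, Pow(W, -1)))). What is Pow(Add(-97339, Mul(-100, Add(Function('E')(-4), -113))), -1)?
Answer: Rational(-1, 90914) ≈ -1.0999e-5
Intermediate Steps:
Function('E')(W) = Mul(Add(-11, W), Add(W, Mul(-3, Pow(W, -1))))
Pow(Add(-97339, Mul(-100, Add(Function('E')(-4), -113))), -1) = Pow(Add(-97339, Mul(-100, Add(Add(-3, Pow(-4, 2), Mul(-11, -4), Mul(33, Pow(-4, -1))), -113))), -1) = Pow(Add(-97339, Mul(-100, Add(Add(-3, 16, 44, Mul(33, Rational(-1, 4))), -113))), -1) = Pow(Add(-97339, Mul(-100, Add(Add(-3, 16, 44, Rational(-33, 4)), -113))), -1) = Pow(Add(-97339, Mul(-100, Add(Rational(195, 4), -113))), -1) = Pow(Add(-97339, Mul(-100, Rational(-257, 4))), -1) = Pow(Add(-97339, 6425), -1) = Pow(-90914, -1) = Rational(-1, 90914)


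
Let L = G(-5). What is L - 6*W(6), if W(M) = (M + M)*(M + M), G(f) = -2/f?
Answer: -4318/5 ≈ -863.60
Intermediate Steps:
L = ⅖ (L = -2/(-5) = -2*(-⅕) = ⅖ ≈ 0.40000)
W(M) = 4*M² (W(M) = (2*M)*(2*M) = 4*M²)
L - 6*W(6) = ⅖ - 24*6² = ⅖ - 24*36 = ⅖ - 6*144 = ⅖ - 864 = -4318/5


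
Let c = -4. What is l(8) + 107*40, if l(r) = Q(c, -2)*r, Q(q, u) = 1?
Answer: 4288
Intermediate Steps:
l(r) = r (l(r) = 1*r = r)
l(8) + 107*40 = 8 + 107*40 = 8 + 4280 = 4288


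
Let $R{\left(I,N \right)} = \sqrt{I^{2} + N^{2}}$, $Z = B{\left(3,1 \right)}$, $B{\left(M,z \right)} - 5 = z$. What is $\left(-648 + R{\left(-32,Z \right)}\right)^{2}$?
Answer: $420964 - 2592 \sqrt{265} \approx 3.7877 \cdot 10^{5}$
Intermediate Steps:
$B{\left(M,z \right)} = 5 + z$
$Z = 6$ ($Z = 5 + 1 = 6$)
$\left(-648 + R{\left(-32,Z \right)}\right)^{2} = \left(-648 + \sqrt{\left(-32\right)^{2} + 6^{2}}\right)^{2} = \left(-648 + \sqrt{1024 + 36}\right)^{2} = \left(-648 + \sqrt{1060}\right)^{2} = \left(-648 + 2 \sqrt{265}\right)^{2}$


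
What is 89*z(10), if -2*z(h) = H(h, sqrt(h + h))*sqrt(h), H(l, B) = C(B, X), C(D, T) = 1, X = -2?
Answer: -89*sqrt(10)/2 ≈ -140.72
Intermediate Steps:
H(l, B) = 1
z(h) = -sqrt(h)/2
89*z(10) = 89*(-sqrt(10)/2) = -89*sqrt(10)/2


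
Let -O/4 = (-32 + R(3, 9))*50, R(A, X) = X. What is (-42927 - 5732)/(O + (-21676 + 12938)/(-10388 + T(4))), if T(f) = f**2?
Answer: -252345574/23859969 ≈ -10.576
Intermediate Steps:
O = 4600 (O = -4*(-32 + 9)*50 = -(-92)*50 = -4*(-1150) = 4600)
(-42927 - 5732)/(O + (-21676 + 12938)/(-10388 + T(4))) = (-42927 - 5732)/(4600 + (-21676 + 12938)/(-10388 + 4**2)) = -48659/(4600 - 8738/(-10388 + 16)) = -48659/(4600 - 8738/(-10372)) = -48659/(4600 - 8738*(-1/10372)) = -48659/(4600 + 4369/5186) = -48659/23859969/5186 = -48659*5186/23859969 = -252345574/23859969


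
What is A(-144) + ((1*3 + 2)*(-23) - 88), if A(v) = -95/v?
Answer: -29137/144 ≈ -202.34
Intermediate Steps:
A(-144) + ((1*3 + 2)*(-23) - 88) = -95/(-144) + ((1*3 + 2)*(-23) - 88) = -95*(-1/144) + ((3 + 2)*(-23) - 88) = 95/144 + (5*(-23) - 88) = 95/144 + (-115 - 88) = 95/144 - 203 = -29137/144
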